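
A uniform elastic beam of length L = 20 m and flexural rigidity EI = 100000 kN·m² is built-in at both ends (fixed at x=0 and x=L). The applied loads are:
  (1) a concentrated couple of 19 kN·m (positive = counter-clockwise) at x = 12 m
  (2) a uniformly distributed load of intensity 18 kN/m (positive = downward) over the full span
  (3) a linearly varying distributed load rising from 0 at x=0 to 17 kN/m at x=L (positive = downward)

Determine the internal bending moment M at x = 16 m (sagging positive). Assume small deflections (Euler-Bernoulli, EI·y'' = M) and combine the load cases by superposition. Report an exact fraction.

M(16) = -6797/375 kN·m

Load 1 — applied couple M₀=19 kN·m at a=12 m (b=L-a=8):
  M_1 = R_Ax - M_A - M₀  [x>a] with R_A=171/125, M_A=152/25 = (171/125)·16 - (152/25) - 19 = -399/125 kN·m
Load 2 — uniform load w=18 kN/m over full span:
  M_2 = wLx/2 - wL²/12 - wx²/2 = 18·20·16/2 - 18·20²/12 - 18·16²/2 = -24 kN·m
Load 3 — triangular load w₀=17 kN/m (0→w₀ over full span):
  M_3 = 3w₀Lx/20 - w₀L²/30 - w₀x³/(6L) = 3·17·20·16/20 - 17·20²/30 - 17·16³/(6·20) = 136/15 kN·m
Superposition: M = Σ M_i = -6797/375 kN·m ≈ -18.125333 kN·m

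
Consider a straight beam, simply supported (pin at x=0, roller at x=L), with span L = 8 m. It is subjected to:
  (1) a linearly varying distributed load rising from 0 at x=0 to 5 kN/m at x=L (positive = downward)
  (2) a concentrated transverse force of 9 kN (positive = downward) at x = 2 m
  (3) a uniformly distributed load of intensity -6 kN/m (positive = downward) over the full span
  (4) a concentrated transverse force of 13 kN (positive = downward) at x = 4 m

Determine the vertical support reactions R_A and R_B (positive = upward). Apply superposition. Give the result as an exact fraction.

R_A = -49/12 kN, R_B = -23/12 kN

Load 1 — triangular load w₀=5 kN/m (0→w₀ over full span):
  R_A = w₀L/6 = 5·8/6 = 20/3 kN
  R_B = w₀L/3 = 5·8/3 = 40/3 kN
Load 2 — point force P=9 kN at a=2 m (b=L-a=6):
  R_A = Pb/L = 9·6/8 = 27/4 kN
  R_B = Pa/L = 9·2/8 = 9/4 kN
Load 3 — uniform load w=-6 kN/m over full span:
  R_A = wL/2 = (-6)·8/2 = -24 kN
  R_B = wL/2 = (-6)·8/2 = -24 kN
Load 4 — point force P=13 kN at a=4 m (b=L-a=4):
  R_A = Pb/L = 13·4/8 = 13/2 kN
  R_B = Pa/L = 13·4/8 = 13/2 kN
Superposition: R_A = -49/12 kN, R_B = -23/12 kN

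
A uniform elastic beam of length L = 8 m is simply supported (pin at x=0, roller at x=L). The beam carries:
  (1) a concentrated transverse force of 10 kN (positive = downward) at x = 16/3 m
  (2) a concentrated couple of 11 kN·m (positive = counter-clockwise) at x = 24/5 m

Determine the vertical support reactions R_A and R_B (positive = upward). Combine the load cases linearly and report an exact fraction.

R_A = 113/24 kN, R_B = 127/24 kN

Load 1 — point force P=10 kN at a=16/3 m (b=L-a=8/3):
  R_A = Pb/L = 10·(8/3)/8 = 10/3 kN
  R_B = Pa/L = 10·(16/3)/8 = 20/3 kN
Load 2 — applied couple M₀=11 kN·m at a=24/5 m (b=L-a=16/5):
  R_A = M₀/L = 11/8 kN
  R_B = -M₀/L = -11/8 kN
Superposition: R_A = 113/24 kN, R_B = 127/24 kN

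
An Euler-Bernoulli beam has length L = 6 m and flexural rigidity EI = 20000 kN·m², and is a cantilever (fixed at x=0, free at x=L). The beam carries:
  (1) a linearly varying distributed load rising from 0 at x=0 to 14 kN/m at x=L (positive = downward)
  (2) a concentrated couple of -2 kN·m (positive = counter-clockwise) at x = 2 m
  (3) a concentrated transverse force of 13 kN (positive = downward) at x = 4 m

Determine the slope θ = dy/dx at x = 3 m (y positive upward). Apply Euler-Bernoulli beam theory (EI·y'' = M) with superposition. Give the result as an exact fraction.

Load 1 — triangular load w₀=14 kN/m (0→w₀ over full span):
  θ_1 = (w₀Lx²/4-w₀L²x/3-w₀x⁴/(24L))/EI = (14·6·3²/4-14·6²·3/3-14·3⁴/(24·6))/20000 = -2583/160000 rad
Load 2 — applied couple M₀=-2 kN·m at a=2 m (b=L-a=4):
  θ_2 = M₀a/EI  [x>a] = (-2)·2/20000 = -1/5000 rad
Load 3 — point force P=13 kN at a=4 m (b=L-a=2):
  θ_3 = -Px(2a-x)/(2EI)  [x≤a] = -13·3·(2·4-3)/(2·20000) = -39/8000 rad
Superposition: θ = Σ θ_i = -679/32000 rad ≈ -0.021219 rad

θ(3) = -679/32000 rad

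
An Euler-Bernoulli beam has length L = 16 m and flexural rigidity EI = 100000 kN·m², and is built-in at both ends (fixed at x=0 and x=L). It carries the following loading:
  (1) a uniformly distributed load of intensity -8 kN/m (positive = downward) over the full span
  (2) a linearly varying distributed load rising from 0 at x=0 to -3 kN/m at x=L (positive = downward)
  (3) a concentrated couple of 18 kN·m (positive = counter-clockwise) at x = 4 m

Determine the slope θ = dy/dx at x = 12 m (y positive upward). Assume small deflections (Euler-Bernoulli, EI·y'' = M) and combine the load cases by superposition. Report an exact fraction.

Load 1 — uniform load w=-8 kN/m over full span:
  θ_1 = -wx(L-x)(L-2x)/(12EI) = -(-8)·12·(16-12)·(16-2·12)/(12·100000) = -8/3125 rad
Load 2 — triangular load w₀=-3 kN/m (0→w₀ over full span):
  θ_2 = -w₀(2x(L-x)(L-2x)(x+2L)+x²(L-x)²)/(120LEI) = -(-3)·(2·12·(16-12)·(16-2·12)·(12+2·16)+12²·(16-12)²)/(120·16·100000) = -123/250000 rad
Load 3 — applied couple M₀=18 kN·m at a=4 m (b=L-a=12):
  θ_3 = (R_Ax²/2 - M_Ax - M₀(x-a))/EI  [x>a] with R_A=81/64, M_A=-27/8 = ((81/64)·12²/2 - (-27/8)·12 - 18·(12-4))/100000 = -99/800000 rad
Superposition: θ = Σ θ_i = -12703/4000000 rad ≈ -0.003176 rad

θ(12) = -12703/4000000 rad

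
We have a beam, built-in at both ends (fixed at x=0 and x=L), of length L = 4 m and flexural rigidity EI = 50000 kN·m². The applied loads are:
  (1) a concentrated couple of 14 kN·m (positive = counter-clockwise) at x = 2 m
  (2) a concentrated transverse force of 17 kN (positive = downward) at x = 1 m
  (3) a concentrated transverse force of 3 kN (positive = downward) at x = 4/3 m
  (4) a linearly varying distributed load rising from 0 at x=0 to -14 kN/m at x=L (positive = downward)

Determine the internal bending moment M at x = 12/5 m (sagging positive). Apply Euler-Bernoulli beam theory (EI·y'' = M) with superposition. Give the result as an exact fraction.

M(12/5) = -146003/18000 kN·m

Load 1 — applied couple M₀=14 kN·m at a=2 m (b=L-a=2):
  M_1 = R_Ax - M_A - M₀  [x>a] with R_A=21/4, M_A=7/2 = (21/4)·(12/5) - (7/2) - 14 = -49/10 kN·m
Load 2 — point force P=17 kN at a=1 m (b=L-a=3):
  M_2 = Pa²(a+3b)(L-x)/L³ - Pa²b/L²  [x>a] = 17·1²·(1+3·3)·(4-(12/5))/4³ - 17·1²·3/4² = 17/16 kN·m
Load 3 — point force P=3 kN at a=4/3 m (b=L-a=8/3):
  M_3 = Pa²(a+3b)(L-x)/L³ - Pa²b/L²  [x>a] = 3·(4/3)²·((4/3)+3·(8/3))·(4-(12/5))/4³ - 3·(4/3)²·(8/3)/4² = 16/45 kN·m
Load 4 — triangular load w₀=-14 kN/m (0→w₀ over full span):
  M_4 = 3w₀Lx/20 - w₀L²/30 - w₀x³/(6L) = 3·(-14)·4·(12/5)/20 - (-14)·4²/30 - (-14)·(12/5)³/(6·4) = -1736/375 kN·m
Superposition: M = Σ M_i = -146003/18000 kN·m ≈ -8.111278 kN·m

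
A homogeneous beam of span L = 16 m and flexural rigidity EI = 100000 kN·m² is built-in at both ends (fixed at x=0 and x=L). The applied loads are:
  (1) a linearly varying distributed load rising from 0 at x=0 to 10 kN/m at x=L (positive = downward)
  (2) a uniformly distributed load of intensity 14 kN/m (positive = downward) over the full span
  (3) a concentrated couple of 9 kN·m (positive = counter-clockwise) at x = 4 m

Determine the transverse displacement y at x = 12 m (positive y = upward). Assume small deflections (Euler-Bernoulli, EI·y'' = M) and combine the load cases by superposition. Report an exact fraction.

Load 1 — triangular load w₀=10 kN/m (0→w₀ over full span):
  y_1 = -w₀x²(L-x)²(x+2L)/(120LEI) = -10·12²·(16-12)²·(12+2·16)/(120·16·100000) = -33/6250 m
Load 2 — uniform load w=14 kN/m over full span:
  y_2 = -wx²(L-x)²/(24EI) = -14·12²·(16-12)²/(24·100000) = -42/3125 m
Load 3 — applied couple M₀=9 kN·m at a=4 m (b=L-a=12):
  y_3 = (R_Ax³/6 - M_Ax²/2 - M₀(x-a)²/2)/EI  [x>a] with R_A=81/128, M_A=-27/16 = ((81/128)·12³/6 - (-27/16)·12²/2 - 9·(12-4)²/2)/100000 = 63/400000 m
Superposition: y = Σ y_i = -297/16000 m ≈ -0.018562 m

y(12) = -297/16000 m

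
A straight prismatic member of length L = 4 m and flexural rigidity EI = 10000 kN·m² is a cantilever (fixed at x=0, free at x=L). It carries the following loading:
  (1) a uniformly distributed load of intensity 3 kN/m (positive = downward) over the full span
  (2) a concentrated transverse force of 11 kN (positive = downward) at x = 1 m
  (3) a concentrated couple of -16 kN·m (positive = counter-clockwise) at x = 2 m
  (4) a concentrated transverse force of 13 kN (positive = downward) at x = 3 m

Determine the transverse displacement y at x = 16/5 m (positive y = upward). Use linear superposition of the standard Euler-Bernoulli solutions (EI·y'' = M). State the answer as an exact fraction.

Load 1 — uniform load w=3 kN/m over full span:
  y_1 = -wx²(x²-4Lx+6L²)/(24EI) = -3·(16/5)²·((16/5)²-4·4·(16/5)+6·4²)/(24·10000) = -2752/390625 m
Load 2 — point force P=11 kN at a=1 m (b=L-a=3):
  y_2 = -Pa²(3x-a)/(6EI)  [x>a] = -11·1²·(3·(16/5)-1)/(6·10000) = -473/300000 m
Load 3 — applied couple M₀=-16 kN·m at a=2 m (b=L-a=2):
  y_3 = M₀a(2x-a)/(2EI)  [x>a] = (-16)·2·(2·(16/5)-2)/(2·10000) = -22/3125 m
Load 4 — point force P=13 kN at a=3 m (b=L-a=1):
  y_4 = -Pa²(3x-a)/(6EI)  [x>a] = -13·3²·(3·(16/5)-3)/(6·10000) = -1287/100000 m
Superposition: y = Σ y_i = -534971/18750000 m ≈ -0.028532 m

y(16/5) = -534971/18750000 m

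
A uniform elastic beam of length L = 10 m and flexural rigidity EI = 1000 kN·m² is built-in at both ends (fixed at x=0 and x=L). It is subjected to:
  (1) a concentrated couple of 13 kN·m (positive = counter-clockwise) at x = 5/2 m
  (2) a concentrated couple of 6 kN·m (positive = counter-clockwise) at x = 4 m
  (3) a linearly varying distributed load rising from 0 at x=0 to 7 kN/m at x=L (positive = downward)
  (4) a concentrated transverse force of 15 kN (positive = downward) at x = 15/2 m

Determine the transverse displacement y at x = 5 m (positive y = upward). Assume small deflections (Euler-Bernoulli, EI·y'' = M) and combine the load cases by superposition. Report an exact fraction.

y(5) = -4987/48000 m

Load 1 — applied couple M₀=13 kN·m at a=5/2 m (b=L-a=15/2):
  y_1 = (R_Ax³/6 - M_Ax²/2 - M₀(x-a)²/2)/EI  [x>a] with R_A=117/80, M_A=-39/16 = ((117/80)·5³/6 - (-39/16)·5²/2 - 13·(5-(5/2))²/2)/1000 = 13/640 m
Load 2 — applied couple M₀=6 kN·m at a=4 m (b=L-a=6):
  y_2 = (R_Ax³/6 - M_Ax²/2 - M₀(x-a)²/2)/EI  [x>a] with R_A=108/125, M_A=18/25 = ((108/125)·5³/6 - (18/25)·5²/2 - 6·(5-4)²/2)/1000 = 3/500 m
Load 3 — triangular load w₀=7 kN/m (0→w₀ over full span):
  y_3 = -w₀x²(L-x)²(x+2L)/(120LEI) = -7·5²·(10-5)²·(5+2·10)/(120·10·1000) = -35/384 m
Load 4 — point force P=15 kN at a=15/2 m (b=L-a=5/2):
  y_4 = -Pb²x²(3aL-(3a+b)x)/(6L³EI)  [x≤a] = -15·(5/2)²·5²·(3·(15/2)·10-(3·(15/2)+(5/2))·5)/(6·10³·1000) = -5/128 m
Superposition: y = Σ y_i = -4987/48000 m ≈ -0.103896 m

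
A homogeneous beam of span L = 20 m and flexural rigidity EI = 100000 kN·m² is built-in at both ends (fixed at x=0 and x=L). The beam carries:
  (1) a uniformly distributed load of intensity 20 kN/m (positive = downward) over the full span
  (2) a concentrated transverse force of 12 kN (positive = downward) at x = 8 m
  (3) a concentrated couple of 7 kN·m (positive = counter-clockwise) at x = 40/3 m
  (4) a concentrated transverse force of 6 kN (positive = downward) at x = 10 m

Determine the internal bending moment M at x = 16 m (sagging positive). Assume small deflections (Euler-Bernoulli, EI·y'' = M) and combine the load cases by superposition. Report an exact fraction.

Load 1 — uniform load w=20 kN/m over full span:
  M_1 = wLx/2 - wL²/12 - wx²/2 = 20·20·16/2 - 20·20²/12 - 20·16²/2 = -80/3 kN·m
Load 2 — point force P=12 kN at a=8 m (b=L-a=12):
  M_2 = Pa²(a+3b)(L-x)/L³ - Pa²b/L²  [x>a] = 12·8²·(8+3·12)·(20-16)/20³ - 12·8²·12/20² = -768/125 kN·m
Load 3 — applied couple M₀=7 kN·m at a=40/3 m (b=L-a=20/3):
  M_3 = R_Ax - M_A - M₀  [x>a] with R_A=7/15, M_A=7/3 = (7/15)·16 - (7/3) - 7 = -28/15 kN·m
Load 4 — point force P=6 kN at a=10 m (b=L-a=10):
  M_4 = Pa²(a+3b)(L-x)/L³ - Pa²b/L²  [x>a] = 6·10²·(10+3·10)·(20-16)/20³ - 6·10²·10/20² = -3 kN·m
Superposition: M = Σ M_i = -14129/375 kN·m ≈ -37.677333 kN·m

M(16) = -14129/375 kN·m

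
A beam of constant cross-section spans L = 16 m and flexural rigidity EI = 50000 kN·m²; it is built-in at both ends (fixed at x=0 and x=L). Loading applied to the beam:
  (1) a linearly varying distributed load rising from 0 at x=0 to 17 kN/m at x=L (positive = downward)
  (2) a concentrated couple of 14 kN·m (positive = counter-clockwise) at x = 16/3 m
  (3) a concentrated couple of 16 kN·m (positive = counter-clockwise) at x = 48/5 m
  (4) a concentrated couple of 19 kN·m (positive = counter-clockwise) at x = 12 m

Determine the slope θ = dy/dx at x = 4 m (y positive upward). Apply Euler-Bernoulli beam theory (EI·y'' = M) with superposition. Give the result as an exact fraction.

θ(4) = -333467/60000000 rad

Load 1 — triangular load w₀=17 kN/m (0→w₀ over full span):
  θ_1 = -w₀(2x(L-x)(L-2x)(x+2L)+x²(L-x)²)/(120LEI) = -17·(2·4·(16-4)·(16-2·4)·(4+2·16)+4²·(16-4)²)/(120·16·50000) = -663/125000 rad
Load 2 — applied couple M₀=14 kN·m at a=16/3 m (b=L-a=32/3):
  θ_2 = (R_Ax²/2 - M_Ax)/EI  [x≤a] with R_A=7/6, M_A=0 = ((7/6)·4²/2 - 0·4)/50000 = 7/37500 rad
Load 3 — applied couple M₀=16 kN·m at a=48/5 m (b=L-a=32/5):
  θ_3 = (R_Ax²/2 - M_Ax)/EI  [x≤a] with R_A=36/25, M_A=128/25 = ((36/25)·4²/2 - (128/25)·4)/50000 = -14/78125 rad
Load 4 — applied couple M₀=19 kN·m at a=12 m (b=L-a=4):
  θ_4 = (R_Ax²/2 - M_Ax)/EI  [x≤a] with R_A=171/128, M_A=95/16 = ((171/128)·4²/2 - (95/16)·4)/50000 = -209/800000 rad
Superposition: θ = Σ θ_i = -333467/60000000 rad ≈ -0.005558 rad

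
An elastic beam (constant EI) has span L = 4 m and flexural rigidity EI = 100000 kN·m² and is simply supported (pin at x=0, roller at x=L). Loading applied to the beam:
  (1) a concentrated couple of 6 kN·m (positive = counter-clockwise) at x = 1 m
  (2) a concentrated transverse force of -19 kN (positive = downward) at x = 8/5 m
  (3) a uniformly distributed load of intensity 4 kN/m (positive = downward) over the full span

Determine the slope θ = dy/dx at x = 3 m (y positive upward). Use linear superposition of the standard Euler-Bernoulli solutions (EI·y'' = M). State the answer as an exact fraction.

Load 1 — applied couple M₀=6 kN·m at a=1 m (b=L-a=3):
  θ_1 = (M₀x²/(2L)-M₀(x-a)+C₁)/EI  [x>a] with C₁=M₀(3b²-L²)/(6L)=11/4 = (6·3²/(2·4)-6·(3-1)+(11/4))/100000 = -1/40000 rad
Load 2 — point force P=-19 kN at a=8/5 m (b=L-a=12/5):
  θ_2 = -Pa(2L²-6Lx+3x²+a²)/(6LEI)  [x>a] = -(-19)·(8/5)·(2·4²-6·4·3+3·3²+(8/5)²)/(6·4·100000) = -1653/12500000 rad
Load 3 — uniform load w=4 kN/m over full span:
  θ_3 = -w(L³-6Lx²+4x³)/(24EI) = -4·(4³-6·4·3²+4·3³)/(24·100000) = 11/150000 rad
Superposition: θ = Σ θ_i = -6293/75000000 rad ≈ -0.000084 rad

θ(3) = -6293/75000000 rad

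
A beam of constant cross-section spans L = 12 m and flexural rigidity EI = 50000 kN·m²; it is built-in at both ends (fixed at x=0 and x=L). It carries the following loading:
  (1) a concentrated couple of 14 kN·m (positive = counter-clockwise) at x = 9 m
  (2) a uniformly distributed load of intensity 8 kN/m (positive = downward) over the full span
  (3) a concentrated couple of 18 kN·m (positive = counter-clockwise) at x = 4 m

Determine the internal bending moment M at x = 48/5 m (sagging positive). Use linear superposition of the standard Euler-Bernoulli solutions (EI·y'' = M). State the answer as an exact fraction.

Load 1 — applied couple M₀=14 kN·m at a=9 m (b=L-a=3):
  M_1 = R_Ax - M_A - M₀  [x>a] with R_A=21/16, M_A=35/8 = (21/16)·(48/5) - (35/8) - 14 = -231/40 kN·m
Load 2 — uniform load w=8 kN/m over full span:
  M_2 = wLx/2 - wL²/12 - wx²/2 = 8·12·(48/5)/2 - 8·12²/12 - 8·(48/5)²/2 = -96/25 kN·m
Load 3 — applied couple M₀=18 kN·m at a=4 m (b=L-a=8):
  M_3 = R_Ax - M_A - M₀  [x>a] with R_A=2, M_A=0 = 2·(48/5) - 0 - 18 = 6/5 kN·m
Superposition: M = Σ M_i = -1683/200 kN·m ≈ -8.415000 kN·m

M(48/5) = -1683/200 kN·m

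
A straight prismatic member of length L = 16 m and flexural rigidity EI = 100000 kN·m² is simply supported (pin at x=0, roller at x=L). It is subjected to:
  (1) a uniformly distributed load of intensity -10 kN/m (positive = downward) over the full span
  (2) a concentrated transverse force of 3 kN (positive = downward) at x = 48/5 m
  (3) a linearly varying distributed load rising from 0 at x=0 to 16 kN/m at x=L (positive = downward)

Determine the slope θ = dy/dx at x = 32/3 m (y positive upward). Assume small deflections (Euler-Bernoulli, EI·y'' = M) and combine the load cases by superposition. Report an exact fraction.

θ(32/3) = -175244/94921875 rad

Load 1 — uniform load w=-10 kN/m over full span:
  θ_1 = -w(L³-6Lx²+4x³)/(24EI) = -(-10)·(16³-6·16·(32/3)²+4·(32/3)³)/(24·100000) = -416/50625 rad
Load 2 — point force P=3 kN at a=48/5 m (b=L-a=32/5):
  θ_2 = -Pa(2L²-6Lx+3x²+a²)/(6LEI)  [x>a] = -3·(48/5)·(2·16²-6·16·(32/3)+3·(32/3)²+(48/5)²)/(6·16·100000) = 92/390625 rad
Load 3 — triangular load w₀=16 kN/m (0→w₀ over full span):
  θ_3 = -w₀(7L⁴-30L²x²+15x⁴)/(360LEI) = -16·(7·16⁴-30·16²·(32/3)²+15·(32/3)⁴)/(360·16·100000) = 23296/3796875 rad
Superposition: θ = Σ θ_i = -175244/94921875 rad ≈ -0.001846 rad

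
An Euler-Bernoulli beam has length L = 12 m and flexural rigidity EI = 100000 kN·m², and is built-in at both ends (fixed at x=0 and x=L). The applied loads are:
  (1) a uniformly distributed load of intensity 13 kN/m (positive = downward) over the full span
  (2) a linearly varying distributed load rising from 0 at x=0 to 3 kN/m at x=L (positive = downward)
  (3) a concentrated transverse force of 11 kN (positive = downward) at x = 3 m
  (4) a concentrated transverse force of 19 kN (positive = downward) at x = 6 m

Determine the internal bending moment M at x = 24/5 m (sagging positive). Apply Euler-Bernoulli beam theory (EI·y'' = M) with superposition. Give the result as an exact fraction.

Load 1 — uniform load w=13 kN/m over full span:
  M_1 = wLx/2 - wL²/12 - wx²/2 = 13·12·(24/5)/2 - 13·12²/12 - 13·(24/5)²/2 = 1716/25 kN·m
Load 2 — triangular load w₀=3 kN/m (0→w₀ over full span):
  M_2 = 3w₀Lx/20 - w₀L²/30 - w₀x³/(6L) = 3·3·12·(24/5)/20 - 3·12²/30 - 3·(24/5)³/(6·12) = 864/125 kN·m
Load 3 — point force P=11 kN at a=3 m (b=L-a=9):
  M_3 = Pa²(a+3b)(L-x)/L³ - Pa²b/L²  [x>a] = 11·3²·(3+3·9)·(12-(24/5))/12³ - 11·3²·9/12² = 99/16 kN·m
Load 4 — point force P=19 kN at a=6 m (b=L-a=6):
  M_4 = Pb²(3a+b)x/L³ - Pab²/L²  [x≤a] = 19·6²·(3·6+6)·(24/5)/12³ - 19·6·6²/12² = 171/10 kN·m
Superposition: M = Σ M_i = 197679/2000 kN·m ≈ 98.839500 kN·m

M(24/5) = 197679/2000 kN·m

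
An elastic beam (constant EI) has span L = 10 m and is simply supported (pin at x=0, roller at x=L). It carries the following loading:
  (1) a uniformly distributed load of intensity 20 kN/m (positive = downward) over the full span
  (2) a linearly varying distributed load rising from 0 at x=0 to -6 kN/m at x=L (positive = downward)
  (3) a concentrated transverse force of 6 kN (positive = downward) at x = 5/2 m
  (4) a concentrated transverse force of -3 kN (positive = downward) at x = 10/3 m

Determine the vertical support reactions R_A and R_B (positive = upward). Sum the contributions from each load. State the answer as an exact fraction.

R_A = 185/2 kN, R_B = 161/2 kN

Load 1 — uniform load w=20 kN/m over full span:
  R_A = wL/2 = 20·10/2 = 100 kN
  R_B = wL/2 = 20·10/2 = 100 kN
Load 2 — triangular load w₀=-6 kN/m (0→w₀ over full span):
  R_A = w₀L/6 = (-6)·10/6 = -10 kN
  R_B = w₀L/3 = (-6)·10/3 = -20 kN
Load 3 — point force P=6 kN at a=5/2 m (b=L-a=15/2):
  R_A = Pb/L = 6·(15/2)/10 = 9/2 kN
  R_B = Pa/L = 6·(5/2)/10 = 3/2 kN
Load 4 — point force P=-3 kN at a=10/3 m (b=L-a=20/3):
  R_A = Pb/L = (-3)·(20/3)/10 = -2 kN
  R_B = Pa/L = (-3)·(10/3)/10 = -1 kN
Superposition: R_A = 185/2 kN, R_B = 161/2 kN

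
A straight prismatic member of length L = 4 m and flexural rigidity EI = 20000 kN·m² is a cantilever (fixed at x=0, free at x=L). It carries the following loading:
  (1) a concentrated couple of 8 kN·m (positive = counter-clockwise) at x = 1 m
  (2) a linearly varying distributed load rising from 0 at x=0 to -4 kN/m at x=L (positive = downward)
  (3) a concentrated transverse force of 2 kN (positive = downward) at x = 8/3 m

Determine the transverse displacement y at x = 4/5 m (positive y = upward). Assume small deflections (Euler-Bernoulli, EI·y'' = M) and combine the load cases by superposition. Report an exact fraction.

y(4/5) = 10504/29296875 m

Load 1 — applied couple M₀=8 kN·m at a=1 m (b=L-a=3):
  y_1 = M₀x²/(2EI)  [x≤a] = 8·(4/5)²/(2·20000) = 2/15625 m
Load 2 — triangular load w₀=-4 kN/m (0→w₀ over full span):
  y_2 = (w₀Lx³/12-w₀L²x²/6-w₀x⁵/(120L))/EI = ((-4)·4·(4/5)³/12-(-4)·4²·(4/5)²/6-(-4)·(4/5)⁵/(120·4))/20000 = 9004/29296875 m
Load 3 — point force P=2 kN at a=8/3 m (b=L-a=4/3):
  y_3 = -Px²(3a-x)/(6EI)  [x≤a] = -2·(4/5)²·(3·(8/3)-(4/5))/(6·20000) = -6/78125 m
Superposition: y = Σ y_i = 10504/29296875 m ≈ 0.000359 m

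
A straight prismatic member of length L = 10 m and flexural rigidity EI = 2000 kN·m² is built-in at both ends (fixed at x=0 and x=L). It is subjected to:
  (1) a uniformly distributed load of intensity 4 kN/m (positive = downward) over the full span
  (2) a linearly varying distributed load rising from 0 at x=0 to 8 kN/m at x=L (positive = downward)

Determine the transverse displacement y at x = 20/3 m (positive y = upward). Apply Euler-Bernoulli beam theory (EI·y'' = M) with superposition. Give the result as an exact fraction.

Load 1 — uniform load w=4 kN/m over full span:
  y_1 = -wx²(L-x)²/(24EI) = -4·(20/3)²·(10-(20/3))²/(24·2000) = -10/243 m
Load 2 — triangular load w₀=8 kN/m (0→w₀ over full span):
  y_2 = -w₀x²(L-x)²(x+2L)/(120LEI) = -8·(20/3)²·(10-(20/3))²·((20/3)+2·10)/(120·10·2000) = -32/729 m
Superposition: y = Σ y_i = -62/729 m ≈ -0.085048 m

y(20/3) = -62/729 m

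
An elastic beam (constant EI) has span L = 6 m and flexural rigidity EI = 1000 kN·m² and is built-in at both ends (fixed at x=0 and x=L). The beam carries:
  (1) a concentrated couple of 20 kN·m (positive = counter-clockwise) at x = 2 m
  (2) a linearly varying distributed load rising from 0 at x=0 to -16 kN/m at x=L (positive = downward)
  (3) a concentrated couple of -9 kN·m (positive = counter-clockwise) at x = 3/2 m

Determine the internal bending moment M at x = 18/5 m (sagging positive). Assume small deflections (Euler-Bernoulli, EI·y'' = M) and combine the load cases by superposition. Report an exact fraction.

Load 1 — applied couple M₀=20 kN·m at a=2 m (b=L-a=4):
  M_1 = R_Ax - M_A - M₀  [x>a] with R_A=40/9, M_A=0 = (40/9)·(18/5) - 0 - 20 = -4 kN·m
Load 2 — triangular load w₀=-16 kN/m (0→w₀ over full span):
  M_2 = 3w₀Lx/20 - w₀L²/30 - w₀x³/(6L) = 3·(-16)·6·(18/5)/20 - (-16)·6²/30 - (-16)·(18/5)³/(6·6) = -1488/125 kN·m
Load 3 — applied couple M₀=-9 kN·m at a=3/2 m (b=L-a=9/2):
  M_3 = R_Ax - M_A - M₀  [x>a] with R_A=-27/16, M_A=27/16 = (-27/16)·(18/5) - (27/16) - (-9) = 99/80 kN·m
Superposition: M = Σ M_i = -29333/2000 kN·m ≈ -14.666500 kN·m

M(18/5) = -29333/2000 kN·m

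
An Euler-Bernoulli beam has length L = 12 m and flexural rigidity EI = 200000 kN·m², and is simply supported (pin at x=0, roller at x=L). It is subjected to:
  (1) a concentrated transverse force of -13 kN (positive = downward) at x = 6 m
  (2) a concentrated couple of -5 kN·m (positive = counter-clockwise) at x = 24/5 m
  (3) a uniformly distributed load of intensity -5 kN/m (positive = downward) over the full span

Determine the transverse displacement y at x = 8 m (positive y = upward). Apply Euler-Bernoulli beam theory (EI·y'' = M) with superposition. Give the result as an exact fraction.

y(8) = 17501/2250000 m

Load 1 — point force P=-13 kN at a=6 m (b=L-a=6):
  y_1 = -Pa(L-x)(2Lx-a²-x²)/(6LEI)  [x>a] = -(-13)·6·(12-8)·(2·12·8-6²-8²)/(6·12·200000) = 299/150000 m
Load 2 — applied couple M₀=-5 kN·m at a=24/5 m (b=L-a=36/5):
  y_2 = (M₀x³/(6L)-M₀(x-a)²/2+C₁x)/EI  [x>a] with C₁=M₀(3b²-L²)/(6L)=-4/5 = ((-5)·8³/(6·12)-(-5)·(8-(24/5))²/2+(-4/5)·8)/200000 = -23/281250 m
Load 3 — uniform load w=-5 kN/m over full span:
  y_3 = -wx(L³-2Lx²+x³)/(24EI) = -(-5)·8·(12³-2·12·8²+8³)/(24·200000) = 11/1875 m
Superposition: y = Σ y_i = 17501/2250000 m ≈ 0.007778 m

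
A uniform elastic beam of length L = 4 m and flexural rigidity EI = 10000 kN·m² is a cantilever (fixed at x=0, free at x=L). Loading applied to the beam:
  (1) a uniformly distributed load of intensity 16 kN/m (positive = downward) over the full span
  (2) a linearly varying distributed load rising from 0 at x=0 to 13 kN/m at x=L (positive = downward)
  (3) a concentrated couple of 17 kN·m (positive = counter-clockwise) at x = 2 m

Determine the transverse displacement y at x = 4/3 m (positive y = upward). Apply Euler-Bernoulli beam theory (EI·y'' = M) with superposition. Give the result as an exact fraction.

y(4/3) = -57847/4556250 m

Load 1 — uniform load w=16 kN/m over full span:
  y_1 = -wx²(x²-4Lx+6L²)/(24EI) = -16·(4/3)²·((4/3)²-4·4·(4/3)+6·4²)/(24·10000) = -1376/151875 m
Load 2 — triangular load w₀=13 kN/m (0→w₀ over full span):
  y_2 = (w₀Lx³/12-w₀L²x²/6-w₀x⁵/(120L))/EI = (13·4·(4/3)³/12-13·4²·(4/3)²/6-13·(4/3)⁵/(120·4))/10000 = -11726/2278125 m
Load 3 — applied couple M₀=17 kN·m at a=2 m (b=L-a=2):
  y_3 = M₀x²/(2EI)  [x≤a] = 17·(4/3)²/(2·10000) = 17/11250 m
Superposition: y = Σ y_i = -57847/4556250 m ≈ -0.012696 m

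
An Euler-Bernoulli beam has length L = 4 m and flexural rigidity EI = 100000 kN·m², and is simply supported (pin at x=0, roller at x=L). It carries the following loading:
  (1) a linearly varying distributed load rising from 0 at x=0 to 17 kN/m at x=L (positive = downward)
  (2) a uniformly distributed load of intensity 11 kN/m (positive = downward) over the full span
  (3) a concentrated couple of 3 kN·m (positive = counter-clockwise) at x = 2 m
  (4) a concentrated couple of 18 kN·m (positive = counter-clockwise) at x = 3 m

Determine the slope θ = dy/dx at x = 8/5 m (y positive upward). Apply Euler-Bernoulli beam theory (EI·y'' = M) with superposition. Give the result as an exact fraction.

Load 1 — triangular load w₀=17 kN/m (0→w₀ over full span):
  θ_1 = -w₀(7L⁴-30L²x²+15x⁴)/(360LEI) = -17·(7·4⁴-30·4²·(8/5)²+15·(8/5)⁴)/(360·4·100000) = -5491/70312500 rad
Load 2 — uniform load w=11 kN/m over full span:
  θ_2 = -w(L³-6Lx²+4x³)/(24EI) = -11·(4³-6·4·(8/5)²+4·(8/5)³)/(24·100000) = -407/4687500 rad
Load 3 — applied couple M₀=3 kN·m at a=2 m (b=L-a=2):
  θ_3 = (M₀x²/(2L)+C₁)/EI  [x≤a] with C₁=M₀(3b²-L²)/(6L)=-1/2 = (3·(8/5)²/(2·4)+(-1/2))/100000 = 23/5000000 rad
Load 4 — applied couple M₀=18 kN·m at a=3 m (b=L-a=1):
  θ_4 = (M₀x²/(2L)+C₁)/EI  [x≤a] with C₁=M₀(3b²-L²)/(6L)=-39/4 = (18·(8/5)²/(2·4)+(-39/4))/100000 = -399/10000000 rad
Superposition: θ = Σ θ_i = -450497/2250000000 rad ≈ -0.000200 rad

θ(8/5) = -450497/2250000000 rad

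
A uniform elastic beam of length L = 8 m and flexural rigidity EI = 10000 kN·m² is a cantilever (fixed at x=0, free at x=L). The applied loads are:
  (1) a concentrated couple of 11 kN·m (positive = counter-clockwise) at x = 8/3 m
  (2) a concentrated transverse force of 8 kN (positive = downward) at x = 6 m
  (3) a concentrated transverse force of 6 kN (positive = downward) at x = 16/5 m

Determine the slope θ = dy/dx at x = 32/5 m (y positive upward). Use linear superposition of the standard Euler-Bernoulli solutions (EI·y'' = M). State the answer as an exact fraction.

Load 1 — applied couple M₀=11 kN·m at a=8/3 m (b=L-a=16/3):
  θ_1 = M₀a/EI  [x>a] = 11·(8/3)/10000 = 11/3750 rad
Load 2 — point force P=8 kN at a=6 m (b=L-a=2):
  θ_2 = -Pa²/(2EI)  [x>a] = -8·6²/(2·10000) = -9/625 rad
Load 3 — point force P=6 kN at a=16/5 m (b=L-a=24/5):
  θ_3 = -Pa²/(2EI)  [x>a] = -6·(16/5)²/(2·10000) = -48/15625 rad
Superposition: θ = Σ θ_i = -1363/93750 rad ≈ -0.014539 rad

θ(32/5) = -1363/93750 rad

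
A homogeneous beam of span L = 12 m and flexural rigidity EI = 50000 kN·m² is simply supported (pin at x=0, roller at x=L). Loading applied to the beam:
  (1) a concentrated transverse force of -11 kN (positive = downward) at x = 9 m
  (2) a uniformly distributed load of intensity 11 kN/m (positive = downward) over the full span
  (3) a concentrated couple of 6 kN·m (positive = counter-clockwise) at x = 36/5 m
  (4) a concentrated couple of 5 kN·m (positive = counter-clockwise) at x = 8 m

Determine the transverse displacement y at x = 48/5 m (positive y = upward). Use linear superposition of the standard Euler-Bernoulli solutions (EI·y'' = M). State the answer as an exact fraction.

y(48/5) = -1984333/62500000 m

Load 1 — point force P=-11 kN at a=9 m (b=L-a=3):
  y_1 = -Pa(L-x)(2Lx-a²-x²)/(6LEI)  [x>a] = -(-11)·9·(12-(48/5))·(2·12·(48/5)-9²-(48/5)²)/(6·12·50000) = 47223/12500000 m
Load 2 — uniform load w=11 kN/m over full span:
  y_2 = -wx(L³-2Lx²+x³)/(24EI) = -11·(48/5)·(12³-2·12·(48/5)²+(48/5)³)/(24·50000) = -68904/1953125 m
Load 3 — applied couple M₀=6 kN·m at a=36/5 m (b=L-a=24/5):
  y_3 = (M₀x³/(6L)-M₀(x-a)²/2+C₁x)/EI  [x>a] with C₁=M₀(3b²-L²)/(6L)=-156/25 = (6·(48/5)³/(6·12)-6·((48/5)-(36/5))²/2+(-156/25)·(48/5))/50000 = -27/390625 m
Load 4 — applied couple M₀=5 kN·m at a=8 m (b=L-a=4):
  y_4 = (M₀x³/(6L)-M₀(x-a)²/2+C₁x)/EI  [x>a] with C₁=M₀(3b²-L²)/(6L)=-20/3 = (5·(48/5)³/(6·12)-5·((48/5)-8)²/2+(-20/3)·(48/5))/50000 = -14/78125 m
Superposition: y = Σ y_i = -1984333/62500000 m ≈ -0.031749 m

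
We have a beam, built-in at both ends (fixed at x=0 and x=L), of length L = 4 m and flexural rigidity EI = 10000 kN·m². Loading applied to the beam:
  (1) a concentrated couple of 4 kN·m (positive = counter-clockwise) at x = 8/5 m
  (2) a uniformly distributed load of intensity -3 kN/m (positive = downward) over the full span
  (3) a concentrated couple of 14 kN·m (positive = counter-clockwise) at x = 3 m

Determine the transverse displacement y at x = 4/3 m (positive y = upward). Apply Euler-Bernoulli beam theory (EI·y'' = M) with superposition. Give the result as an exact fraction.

y(4/3) = -1237/20250000 m

Load 1 — applied couple M₀=4 kN·m at a=8/5 m (b=L-a=12/5):
  y_1 = (R_Ax³/6 - M_Ax²/2)/EI  [x≤a] with R_A=36/25, M_A=12/25 = ((36/25)·(4/3)³/6 - (12/25)·(4/3)²/2)/10000 = 2/140625 m
Load 2 — uniform load w=-3 kN/m over full span:
  y_2 = -wx²(L-x)²/(24EI) = -(-3)·(4/3)²·(4-(4/3))²/(24·10000) = 8/50625 m
Load 3 — applied couple M₀=14 kN·m at a=3 m (b=L-a=1):
  y_3 = (R_Ax³/6 - M_Ax²/2)/EI  [x≤a] with R_A=63/16, M_A=35/8 = ((63/16)·(4/3)³/6 - (35/8)·(4/3)²/2)/10000 = -7/30000 m
Superposition: y = Σ y_i = -1237/20250000 m ≈ -0.000061 m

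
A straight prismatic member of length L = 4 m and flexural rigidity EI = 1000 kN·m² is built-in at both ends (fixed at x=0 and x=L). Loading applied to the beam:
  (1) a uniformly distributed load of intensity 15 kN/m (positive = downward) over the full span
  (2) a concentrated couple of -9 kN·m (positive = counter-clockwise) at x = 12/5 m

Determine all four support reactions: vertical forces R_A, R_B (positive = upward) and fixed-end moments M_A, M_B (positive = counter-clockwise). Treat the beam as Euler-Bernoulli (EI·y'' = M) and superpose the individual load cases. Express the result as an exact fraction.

R_A = 669/25 kN, M_A = 428/25 kN·m, R_B = 831/25 kN, M_B = -527/25 kN·m

Load 1 — uniform load w=15 kN/m over full span:
  R_A = wL/2 = 15·4/2 = 30 kN
  M_A = wL²/12 = 15·4²/12 = 20 kN·m
  R_B = wL/2 = 15·4/2 = 30 kN
  M_B = -wL²/12 = -15·4²/12 = -20 kN·m
Load 2 — applied couple M₀=-9 kN·m at a=12/5 m (b=L-a=8/5):
  R_A = 6M₀ab/L³ = 6·(-9)·(12/5)·(8/5)/4³ = -81/25 kN
  M_A = M₀b(2a-b)/L² = (-9)·(8/5)·(2·(12/5)-(8/5))/4² = -72/25 kN·m
  R_B = -6M₀ab/L³ = -6·(-9)·(12/5)·(8/5)/4³ = 81/25 kN
  M_B = M₀a(2b-a)/L² = (-9)·(12/5)·(2·(8/5)-(12/5))/4² = -27/25 kN·m
Superposition: R_A = 669/25 kN, M_A = 428/25 kN·m, R_B = 831/25 kN, M_B = -527/25 kN·m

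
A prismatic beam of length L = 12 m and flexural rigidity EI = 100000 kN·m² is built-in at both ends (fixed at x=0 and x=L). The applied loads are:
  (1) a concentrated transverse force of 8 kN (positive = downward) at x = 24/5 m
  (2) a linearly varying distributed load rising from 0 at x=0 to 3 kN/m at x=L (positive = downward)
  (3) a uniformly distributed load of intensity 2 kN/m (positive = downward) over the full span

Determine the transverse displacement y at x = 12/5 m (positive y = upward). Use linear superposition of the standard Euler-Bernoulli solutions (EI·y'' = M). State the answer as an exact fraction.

y(12/5) = -49464/48828125 m

Load 1 — point force P=8 kN at a=24/5 m (b=L-a=36/5):
  y_1 = -Pb²x²(3aL-(3a+b)x)/(6L³EI)  [x≤a] = -8·(36/5)²·(12/5)²·(3·(24/5)·12-(3·(24/5)+(36/5))·(12/5))/(6·12³·100000) = -13608/48828125 m
Load 2 — triangular load w₀=3 kN/m (0→w₀ over full span):
  y_2 = -w₀x²(L-x)²(x+2L)/(120LEI) = -3·(12/5)²·(12-(12/5))²·((12/5)+2·12)/(120·12·100000) = -14256/48828125 m
Load 3 — uniform load w=2 kN/m over full span:
  y_3 = -wx²(L-x)²/(24EI) = -2·(12/5)²·(12-(12/5))²/(24·100000) = -864/1953125 m
Superposition: y = Σ y_i = -49464/48828125 m ≈ -0.001013 m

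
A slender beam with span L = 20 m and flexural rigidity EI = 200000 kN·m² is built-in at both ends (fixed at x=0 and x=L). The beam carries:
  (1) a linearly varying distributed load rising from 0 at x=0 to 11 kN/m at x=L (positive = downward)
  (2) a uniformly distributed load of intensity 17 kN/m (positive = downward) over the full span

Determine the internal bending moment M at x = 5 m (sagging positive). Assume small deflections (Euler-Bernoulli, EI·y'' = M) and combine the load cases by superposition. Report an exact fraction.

M(5) = 1865/24 kN·m

Load 1 — triangular load w₀=11 kN/m (0→w₀ over full span):
  M_1 = 3w₀Lx/20 - w₀L²/30 - w₀x³/(6L) = 3·11·20·5/20 - 11·20²/30 - 11·5³/(6·20) = 55/8 kN·m
Load 2 — uniform load w=17 kN/m over full span:
  M_2 = wLx/2 - wL²/12 - wx²/2 = 17·20·5/2 - 17·20²/12 - 17·5²/2 = 425/6 kN·m
Superposition: M = Σ M_i = 1865/24 kN·m ≈ 77.708333 kN·m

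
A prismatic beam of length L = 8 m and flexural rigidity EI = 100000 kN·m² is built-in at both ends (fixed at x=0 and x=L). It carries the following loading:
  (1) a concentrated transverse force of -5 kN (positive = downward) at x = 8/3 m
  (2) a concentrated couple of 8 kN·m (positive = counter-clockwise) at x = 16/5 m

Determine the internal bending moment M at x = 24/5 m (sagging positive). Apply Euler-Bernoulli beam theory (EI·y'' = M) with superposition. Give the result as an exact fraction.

Load 1 — point force P=-5 kN at a=8/3 m (b=L-a=16/3):
  M_1 = Pa²(a+3b)(L-x)/L³ - Pa²b/L²  [x>a] = (-5)·(8/3)²·((8/3)+3·(16/3))·(8-(24/5))/8³ - (-5)·(8/3)²·(16/3)/8² = -32/27 kN·m
Load 2 — applied couple M₀=8 kN·m at a=16/5 m (b=L-a=24/5):
  M_2 = R_Ax - M_A - M₀  [x>a] with R_A=36/25, M_A=24/25 = (36/25)·(24/5) - (24/25) - 8 = -256/125 kN·m
Superposition: M = Σ M_i = -10912/3375 kN·m ≈ -3.233185 kN·m

M(24/5) = -10912/3375 kN·m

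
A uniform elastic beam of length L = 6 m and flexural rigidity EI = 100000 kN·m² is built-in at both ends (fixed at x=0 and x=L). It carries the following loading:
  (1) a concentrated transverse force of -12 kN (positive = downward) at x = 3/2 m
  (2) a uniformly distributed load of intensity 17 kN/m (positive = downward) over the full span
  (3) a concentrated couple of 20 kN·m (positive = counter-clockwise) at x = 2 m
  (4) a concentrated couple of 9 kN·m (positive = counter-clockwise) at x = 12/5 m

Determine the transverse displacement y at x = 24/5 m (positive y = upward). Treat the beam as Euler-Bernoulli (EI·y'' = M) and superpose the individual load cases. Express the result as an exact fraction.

y(24/5) = -207991/1250000000 m

Load 1 — point force P=-12 kN at a=3/2 m (b=L-a=9/2):
  y_1 = -Pa²(L-x)²(3bL-(3b+a)(L-x))/(6L³EI)  [x>a] = -(-12)·(3/2)²·(6-(24/5))²·(3·(9/2)·6-(3·(9/2)+(3/2))·(6-(24/5)))/(6·6³·100000) = 189/10000000 m
Load 2 — uniform load w=17 kN/m over full span:
  y_2 = -wx²(L-x)²/(24EI) = -17·(24/5)²·(6-(24/5))²/(24·100000) = -459/1953125 m
Load 3 — applied couple M₀=20 kN·m at a=2 m (b=L-a=4):
  y_3 = (R_Ax³/6 - M_Ax²/2 - M₀(x-a)²/2)/EI  [x>a] with R_A=40/9, M_A=0 = ((40/9)·(24/5)³/6 - 0·(24/5)²/2 - 20·((24/5)-2)²/2)/100000 = 11/312500 m
Load 4 — applied couple M₀=9 kN·m at a=12/5 m (b=L-a=18/5):
  y_4 = (R_Ax³/6 - M_Ax²/2 - M₀(x-a)²/2)/EI  [x>a] with R_A=54/25, M_A=27/25 = ((54/25)·(24/5)³/6 - (27/25)·(24/5)²/2 - 9·((24/5)-(12/5))²/2)/100000 = 567/39062500 m
Superposition: y = Σ y_i = -207991/1250000000 m ≈ -0.000166 m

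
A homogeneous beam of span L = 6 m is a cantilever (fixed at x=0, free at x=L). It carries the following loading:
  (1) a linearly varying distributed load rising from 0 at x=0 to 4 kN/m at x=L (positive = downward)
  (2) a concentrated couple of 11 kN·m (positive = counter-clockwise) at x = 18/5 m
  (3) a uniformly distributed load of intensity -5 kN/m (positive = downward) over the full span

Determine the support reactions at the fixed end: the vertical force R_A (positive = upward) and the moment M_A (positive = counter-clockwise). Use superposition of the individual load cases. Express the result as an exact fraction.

R_A = -18 kN, M_A = -53 kN·m

Load 1 — triangular load w₀=4 kN/m (0→w₀ over full span):
  R_A = w₀L/2 = 4·6/2 = 12 kN
  M_A = w₀L²/3 = 4·6²/3 = 48 kN·m
Load 2 — applied couple M₀=11 kN·m at a=18/5 m (b=L-a=12/5):
  R_A = 0 kN
  M_A = -M₀ = -11 kN·m
Load 3 — uniform load w=-5 kN/m over full span:
  R_A = wL = (-5)·6 = -30 kN
  M_A = wL²/2 = (-5)·6²/2 = -90 kN·m
Superposition: R_A = -18 kN, M_A = -53 kN·m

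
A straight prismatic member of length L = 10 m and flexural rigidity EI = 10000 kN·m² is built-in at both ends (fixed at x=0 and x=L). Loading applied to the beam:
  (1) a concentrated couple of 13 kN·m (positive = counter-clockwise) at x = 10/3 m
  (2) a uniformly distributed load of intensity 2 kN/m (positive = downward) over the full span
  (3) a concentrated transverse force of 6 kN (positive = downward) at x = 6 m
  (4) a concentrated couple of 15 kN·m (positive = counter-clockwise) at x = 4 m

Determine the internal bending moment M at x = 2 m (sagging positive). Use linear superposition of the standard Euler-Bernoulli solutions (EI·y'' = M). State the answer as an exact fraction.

Load 1 — applied couple M₀=13 kN·m at a=10/3 m (b=L-a=20/3):
  M_1 = R_Ax - M_A  [x≤a] with R_A=26/15, M_A=0 = (26/15)·2 - 0 = 52/15 kN·m
Load 2 — uniform load w=2 kN/m over full span:
  M_2 = wLx/2 - wL²/12 - wx²/2 = 2·10·2/2 - 2·10²/12 - 2·2²/2 = -2/3 kN·m
Load 3 — point force P=6 kN at a=6 m (b=L-a=4):
  M_3 = Pb²(3a+b)x/L³ - Pab²/L²  [x≤a] = 6·4²·(3·6+4)·2/10³ - 6·6·4²/10² = -192/125 kN·m
Load 4 — applied couple M₀=15 kN·m at a=4 m (b=L-a=6):
  M_4 = R_Ax - M_A  [x≤a] with R_A=54/25, M_A=9/5 = (54/25)·2 - (9/5) = 63/25 kN·m
Superposition: M = Σ M_i = 473/125 kN·m ≈ 3.784000 kN·m

M(2) = 473/125 kN·m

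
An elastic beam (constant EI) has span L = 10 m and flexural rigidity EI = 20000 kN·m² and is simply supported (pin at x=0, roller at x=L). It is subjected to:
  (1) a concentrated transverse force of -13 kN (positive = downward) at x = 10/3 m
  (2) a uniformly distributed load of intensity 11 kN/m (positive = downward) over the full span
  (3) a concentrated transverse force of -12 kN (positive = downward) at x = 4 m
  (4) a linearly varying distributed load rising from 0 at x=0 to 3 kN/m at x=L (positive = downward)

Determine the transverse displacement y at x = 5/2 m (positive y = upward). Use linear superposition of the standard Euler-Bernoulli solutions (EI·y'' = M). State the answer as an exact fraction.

y(5/2) = -33271601/829440000 m

Load 1 — point force P=-13 kN at a=10/3 m (b=L-a=20/3):
  y_1 = -Pbx(L²-b²-x²)/(6LEI)  [x≤a] = -(-13)·(20/3)·(5/2)·(10²-(20/3)²-(5/2)²)/(6·10·20000) = 923/103680 m
Load 2 — uniform load w=11 kN/m over full span:
  y_2 = -wx(L³-2Lx²+x³)/(24EI) = -11·(5/2)·(10³-2·10·(5/2)²+(5/2)³)/(24·20000) = -209/4096 m
Load 3 — point force P=-12 kN at a=4 m (b=L-a=6):
  y_3 = -Pbx(L²-b²-x²)/(6LEI)  [x≤a] = -(-12)·6·(5/2)·(10²-6²-(5/2)²)/(6·10·20000) = 693/80000 m
Load 4 — triangular load w₀=3 kN/m (0→w₀ over full span):
  y_4 = -w₀x(7L⁴-10L²x²+3x⁴)/(360LEI) = -3·(5/2)·(7·10⁴-10·10²·(5/2)²+3·(5/2)⁴)/(360·10·20000) = -109/16384 m
Superposition: y = Σ y_i = -33271601/829440000 m ≈ -0.040113 m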